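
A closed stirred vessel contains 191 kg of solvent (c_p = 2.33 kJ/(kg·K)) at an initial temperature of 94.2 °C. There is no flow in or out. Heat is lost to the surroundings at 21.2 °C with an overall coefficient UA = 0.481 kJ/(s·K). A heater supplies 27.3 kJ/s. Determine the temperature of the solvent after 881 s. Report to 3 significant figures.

Heat balance on the well-mixed liquid: M c_p dT/dt = −UA(T − T_amb) + Q̇.
dT/dt = (T_ss − T)/τ with T_ss = T_amb + Q̇/UA = 21.2 + 27.3/0.481 = 77.957 °C, τ = M c_p/UA = 191·2.33/0.481 = 925.22 s.
T approaches T_ss exponentially: T(t) = T_ss + (T₀ − T_ss) e^(−t/τ).
T(881) = 77.957 + (16.243)·0.38589 = 84.225 °C.

84.2 °C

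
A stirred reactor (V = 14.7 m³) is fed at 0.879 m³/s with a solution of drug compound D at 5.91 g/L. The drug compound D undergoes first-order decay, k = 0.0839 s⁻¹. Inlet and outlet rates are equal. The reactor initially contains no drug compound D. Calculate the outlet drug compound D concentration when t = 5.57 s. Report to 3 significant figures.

1.35 g/L

V dC/dt = Q(C_in − C) − k V C.
This is linear with rate a = Q/V + k = 0.14370 s⁻¹.
C_ss = Q C_in/(Q + kV) = 2.4593 g/L; C(t) = C_ss + (C₀ − C_ss) e^(−a t).
C(5.57) = 2.4593 + (-2.4593)·e^(−0.14370·5.57) = 2.4593 + (-2.4593)·0.44916 = 1.3547 g/L.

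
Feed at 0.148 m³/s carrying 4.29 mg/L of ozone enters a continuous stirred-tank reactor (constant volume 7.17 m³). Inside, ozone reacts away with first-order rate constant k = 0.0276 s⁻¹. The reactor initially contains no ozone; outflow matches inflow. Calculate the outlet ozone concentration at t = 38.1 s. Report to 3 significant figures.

1.54 mg/L

Species balance: V dC/dt = Q C_in − Q C − k V C.
This is linear with rate a = Q/V + k = 0.048242 s⁻¹.
C_ss = Q C_in/(Q + kV) = 1.8356 mg/L; C(t) = C_ss + (C₀ − C_ss) e^(−a t).
C(38.1) = 1.8356 + (-1.8356)·e^(−0.048242·38.1) = 1.8356 + (-1.8356)·0.15913 = 1.5435 mg/L.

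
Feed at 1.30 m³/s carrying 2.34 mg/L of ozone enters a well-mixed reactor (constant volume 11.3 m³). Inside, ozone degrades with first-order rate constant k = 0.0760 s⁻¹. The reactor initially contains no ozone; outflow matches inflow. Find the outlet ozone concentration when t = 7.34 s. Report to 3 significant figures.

1.06 mg/L

Accumulation = in − out − consumed: V dC/dt = Q C_in − Q C − k V C.
dC/dt = (Q/V) C_in − (Q/V + k) C; effective rate a = Q/V + k = 0.11504 + 0.0760 = 0.19104 s⁻¹.
C_ss = Q C_in/(Q + kV) = 1.4091 mg/L; C(t) = C_ss + (C₀ − C_ss) e^(−a t).
C(7.34) = 1.4091 + (-1.4091)·e^(−0.19104·7.34) = 1.4091 + (-1.4091)·0.24604 = 1.0624 mg/L.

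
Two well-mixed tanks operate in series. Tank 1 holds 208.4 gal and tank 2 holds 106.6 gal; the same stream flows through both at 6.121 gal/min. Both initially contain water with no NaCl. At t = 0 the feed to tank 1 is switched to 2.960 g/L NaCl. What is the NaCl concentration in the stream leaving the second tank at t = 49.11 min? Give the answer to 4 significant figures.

Species balance on tank i: dCᵢ/dt = (Cᵢ₋₁ − Cᵢ)/τᵢ with τᵢ = Vᵢ/Q.
τ₁ = 208.4/6.121 = 34.0467 min; τ₂ = 106.6/6.121 = 17.4155 min.
Tank 1: C₁ = C_in(1 − e^(−t/τ₁)). Tank 2 (τ₁ ≠ τ₂): C₂ = C_in[1 − (τ₁ e^(−t/τ₁) − τ₂ e^(−t/τ₂))/(τ₁ − τ₂)].
At t = 49.11: e^(−t/τ₁) = 0.236353, e^(−t/τ₂) = 0.0596114.
C₂ = 2.960·[1 − (34.0467·0.236353 − 17.4155·0.0596114)/(16.6313)] = 2.960·0.578572 = 1.71257 g/L.

1.713 g/L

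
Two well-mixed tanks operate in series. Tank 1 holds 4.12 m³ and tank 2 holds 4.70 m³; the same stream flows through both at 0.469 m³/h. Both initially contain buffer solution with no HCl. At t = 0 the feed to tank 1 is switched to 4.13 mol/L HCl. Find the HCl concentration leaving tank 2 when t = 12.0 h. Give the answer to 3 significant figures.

Each tank obeys Vᵢ dCᵢ/dt = Q(Cᵢ₋₁ − Cᵢ), so τᵢ = Vᵢ/Q.
τ₁ = 4.12/0.469 = 8.7846 h; τ₂ = 4.70/0.469 = 10.021 h.
Solving the cascade with C₁(0)=C₂(0)=0 gives C₂(t) = C_in[1 − (τ₁ e^(−t/τ₁) − τ₂ e^(−t/τ₂))/(τ₁ − τ₂)].
At t = 12.0: e^(−t/τ₁) = 0.25512, e^(−t/τ₂) = 0.30196.
C₂ = 4.13·[1 − (8.7846·0.25512 − 10.021·0.30196)/(-1.2367)] = 4.13·0.36528 = 1.5086 mol/L.

1.51 mol/L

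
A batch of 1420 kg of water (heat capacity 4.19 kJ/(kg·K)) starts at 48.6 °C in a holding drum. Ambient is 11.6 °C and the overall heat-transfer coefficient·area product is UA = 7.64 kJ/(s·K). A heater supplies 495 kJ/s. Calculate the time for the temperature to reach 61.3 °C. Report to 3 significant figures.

476 s

M c_p dT/dt = −UA(T − T_amb) + Q̇.
τ = M c_p/UA = 778.77 s; T_ss = T_amb + Q̇/UA = 11.6 + 495/7.64 = 76.391 °C.
T(t) = T_ss + (T₀ − T_ss)e^(−t/τ); set T = 61.3:
t = −τ ln[(T − T_ss)/(T₀ − T_ss)] = −778.77 · ln(0.54301) = 475.54 s.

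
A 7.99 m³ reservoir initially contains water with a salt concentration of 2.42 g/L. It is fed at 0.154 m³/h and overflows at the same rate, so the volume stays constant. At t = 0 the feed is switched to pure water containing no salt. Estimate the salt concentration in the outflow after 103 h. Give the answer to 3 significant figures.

Transient balance on the dissolved component: V dC/dt = Q(C_in − C).
So dC/dt = (C_in − C)/τ with τ = V/Q = 7.99/0.154 = 51.883 h.
This is linear first-order; C(t) = C_in + (C₀ − C_in) e^(−t/τ).
C(103) = 0 + (2.42 − 0)·e^(−103/51.883) = 0 + (2.4200)·0.13735 = 0.33238 g/L.

0.332 g/L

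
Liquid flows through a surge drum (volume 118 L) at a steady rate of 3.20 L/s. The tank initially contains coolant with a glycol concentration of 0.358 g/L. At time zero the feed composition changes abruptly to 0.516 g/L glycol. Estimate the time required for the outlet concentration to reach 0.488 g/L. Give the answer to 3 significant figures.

Unsteady species balance (constant V, well mixed): V dC/dt = Q(C_in − C), so τ = V/Q = 36.875 s.
C(t) = C_in + (C₀ − C_in) e^(−t/τ). Set C = 0.488 and solve for t:
e^(−t/τ) = (C − C_in)/(C₀ − C_in) = (0.488 − 0.516)/(0.358 − 0.516) = 0.17722
t = −τ ln(…) = 36.875 × 1.7304 = 63.808 s.

63.8 s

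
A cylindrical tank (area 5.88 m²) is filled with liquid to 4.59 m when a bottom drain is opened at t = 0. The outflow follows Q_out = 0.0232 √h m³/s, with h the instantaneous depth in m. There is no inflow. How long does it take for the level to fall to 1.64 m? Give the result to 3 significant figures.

437 s

Accumulation of liquid (constant cross-section A): A dh/dt = −0.0232 √h.
This is separable: 2 d(√h)/dt = −0.0232/A, so √h = √h₀ − (0.0232/(2A)) t.
t = 2A(√h₀ − √h)/0.0232 = 2·5.88·(√4.59 − √1.64)/0.0232
  = 11.760 × (2.1424 − 1.2806) / 0.0232 = 436.85 s.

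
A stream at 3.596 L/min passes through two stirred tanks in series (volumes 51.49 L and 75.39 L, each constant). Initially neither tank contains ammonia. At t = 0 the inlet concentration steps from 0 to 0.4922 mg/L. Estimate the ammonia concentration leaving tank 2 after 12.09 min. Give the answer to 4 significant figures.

0.07581 mg/L

Each tank obeys Vᵢ dCᵢ/dt = Q(Cᵢ₋₁ − Cᵢ), so τᵢ = Vᵢ/Q.
τ₁ = 51.49/3.596 = 14.3187 min; τ₂ = 75.39/3.596 = 20.9650 min.
Solving the cascade with C₁(0)=C₂(0)=0 gives C₂(t) = C_in[1 − (τ₁ e^(−t/τ₁) − τ₂ e^(−t/τ₂))/(τ₁ − τ₂)].
At t = 12.09: e^(−t/τ₁) = 0.429836, e^(−t/τ₂) = 0.561762.
C₂ = 0.4922·[1 − (14.3187·0.429836 − 20.9650·0.561762)/(-6.64627)] = 0.4922·0.154017 = 0.0758071 mg/L.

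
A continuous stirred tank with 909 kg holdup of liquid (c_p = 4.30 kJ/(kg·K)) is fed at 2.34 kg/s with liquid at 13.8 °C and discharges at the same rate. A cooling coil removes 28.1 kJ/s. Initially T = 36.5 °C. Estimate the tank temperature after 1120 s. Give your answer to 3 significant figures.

M c_p dT/dt = ṁ c_p (T_in − T) − Q̇.
Rearrange: dT/dt = (T_ss − T)/τ with τ = M/ṁ = 388.46 s and T_ss = T_in − Q̇/(ṁ c_p) = 11.007 °C.
T approaches T_ss exponentially: T(t) = T_ss + (T₀ − T_ss) e^(−t/τ).
T(1120) = 11.007 + (25.493)·e^(−1120/388.46) = 11.007 + (25.493)·0.055957 = 12.434 °C.

12.4 °C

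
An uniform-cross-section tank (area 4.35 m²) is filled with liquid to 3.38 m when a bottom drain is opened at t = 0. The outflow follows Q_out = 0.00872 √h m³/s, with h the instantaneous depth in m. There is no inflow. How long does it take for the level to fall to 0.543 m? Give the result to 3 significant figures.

1100 s

With no inflow, A dh/dt = −0.00872 √h.
Separate and integrate: 2(√h − √h₀) = −(0.00872/A) t.
t = 2A(√h₀ − √h)/0.00872 = 2·4.35·(√3.38 − √0.543)/0.00872
  = 8.7000 × (1.8385 − 0.73689) / 0.00872 = 1099.1 s.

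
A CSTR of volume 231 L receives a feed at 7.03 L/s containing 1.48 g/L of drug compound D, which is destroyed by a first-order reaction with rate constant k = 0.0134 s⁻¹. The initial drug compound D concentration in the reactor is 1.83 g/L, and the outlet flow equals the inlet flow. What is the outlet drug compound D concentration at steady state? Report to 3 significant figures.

V dC/dt = Q(C_in − C) − k V C.
Steady state (dC/dt = 0): C_ss = Q C_in/(Q + kV) = C_in/(1 + kV/Q).
C_ss = 7.03·1.48/(7.03 + 0.0134·231) = 10.404/10.125 = 1.0276 g/L.

1.03 g/L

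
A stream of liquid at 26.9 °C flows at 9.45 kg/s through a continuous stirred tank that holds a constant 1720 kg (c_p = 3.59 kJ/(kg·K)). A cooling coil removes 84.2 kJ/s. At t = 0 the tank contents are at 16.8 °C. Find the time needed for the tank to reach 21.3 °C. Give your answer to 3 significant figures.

M c_p dT/dt = ṁ c_p (T_in − T) − Q̇.
τ = M/ṁ = 182.01 s; T_ss = T_in − Q̇/(ṁ c_p) = 24.418 °C.
T(t) = T_ss + (T₀ − T_ss) e^(−t/τ). Set T = 21.3:
e^(−t/τ) = (21.3 − 24.418)/(16.8 − 24.418) = 0.40930
t = −182.01 · ln(0.40930) = 162.59 s.

163 s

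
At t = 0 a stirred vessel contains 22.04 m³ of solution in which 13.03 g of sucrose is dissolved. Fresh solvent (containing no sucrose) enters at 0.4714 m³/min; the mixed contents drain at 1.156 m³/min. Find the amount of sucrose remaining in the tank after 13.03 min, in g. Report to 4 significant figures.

5.427 g

Let m(t) be the amount of sucrose. Volume: V(t) = V₀ + (Q_in − Q_out) t = 22.04 − 0.684600 t; V(13.03) = 13.1197 m³.
Solute balance: dm/dt = 0 − Q_out C = −Q_out m/V(t).
dm/m = −Q_out dt/(V₀ − 0.684600 t); integrating gives ln(m/m₀) = −(Q_out/(Q_in−Q_out)) ln(V/V₀).
m = m₀ (V₀/V)^(Q_out/(Q_in−Q_out)) = 13.03 × (22.04/13.1197)^(-1.68858) = 5.42659 g.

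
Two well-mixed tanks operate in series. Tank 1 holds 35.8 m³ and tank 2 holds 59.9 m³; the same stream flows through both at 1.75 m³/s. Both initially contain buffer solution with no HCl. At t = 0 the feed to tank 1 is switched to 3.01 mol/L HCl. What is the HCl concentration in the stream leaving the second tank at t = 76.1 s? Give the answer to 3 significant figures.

2.31 mol/L

Species balance on tank i: dCᵢ/dt = (Cᵢ₋₁ − Cᵢ)/τᵢ with τᵢ = Vᵢ/Q.
τ₁ = 35.8/1.75 = 20.457 s; τ₂ = 59.9/1.75 = 34.229 s.
Tank 1: C₁ = C_in(1 − e^(−t/τ₁)). Tank 2 (τ₁ ≠ τ₂): C₂ = C_in[1 − (τ₁ e^(−t/τ₁) − τ₂ e^(−t/τ₂))/(τ₁ − τ₂)].
At t = 76.1: e^(−t/τ₁) = 0.024235, e^(−t/τ₂) = 0.10825.
C₂ = 3.01·[1 − (20.457·0.024235 − 34.229·0.10825)/(-13.771)] = 3.01·0.76694 = 2.3085 mol/L.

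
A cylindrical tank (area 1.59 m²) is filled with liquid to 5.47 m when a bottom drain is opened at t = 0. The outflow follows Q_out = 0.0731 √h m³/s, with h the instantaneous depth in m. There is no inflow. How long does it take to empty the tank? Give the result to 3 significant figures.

With no inflow, A dh/dt = −0.0731 √h.
Separate and integrate: 2(√h − √h₀) = −(0.0731/A) t.
Set h = 0: 2√h₀ = (0.0731/A) t_empty ⇒ t_empty = 2A√h₀/0.0731.
t_empty = 2·1.59·√5.47/0.0731 = 3.1800·2.3388/0.0731 = 101.74 s.

102 s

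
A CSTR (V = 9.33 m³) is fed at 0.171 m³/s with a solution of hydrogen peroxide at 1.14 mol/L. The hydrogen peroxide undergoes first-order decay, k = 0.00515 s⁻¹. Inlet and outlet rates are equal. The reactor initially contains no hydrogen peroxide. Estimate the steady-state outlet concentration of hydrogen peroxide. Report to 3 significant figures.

Species balance: V dC/dt = Q C_in − Q C − k V C.
At steady state: 0 = Q C_in − (Q + kV) C_ss, so C_ss = Q C_in/(Q + kV).
C_ss = 0.171·1.14/(0.171 + 0.00515·9.33) = 0.19494/0.21905 = 0.88994 mol/L.

0.890 mol/L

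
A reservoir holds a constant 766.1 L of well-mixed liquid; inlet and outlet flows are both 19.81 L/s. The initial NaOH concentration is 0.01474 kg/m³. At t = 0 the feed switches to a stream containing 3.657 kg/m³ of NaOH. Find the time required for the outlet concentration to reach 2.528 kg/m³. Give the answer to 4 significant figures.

45.30 s

Species balance: V dC/dt = Q(C_in − C) ⇒ τ = V/Q = 38.6724 s.
C(t) = C_in + (C₀ − C_in) e^(−t/τ). Set C = 2.528 and solve for t:
e^(−t/τ) = (C − C_in)/(C₀ − C_in) = (2.528 − 3.657)/(0.01474 − 3.657) = 0.309972
t = −τ ln(…) = 38.6724 × 1.17127 = 45.2959 s.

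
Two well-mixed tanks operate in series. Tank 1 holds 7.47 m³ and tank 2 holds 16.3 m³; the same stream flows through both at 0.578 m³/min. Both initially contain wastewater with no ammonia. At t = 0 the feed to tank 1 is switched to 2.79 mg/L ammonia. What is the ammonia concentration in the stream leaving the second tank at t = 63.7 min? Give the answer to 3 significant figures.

Species balance on tank i: dCᵢ/dt = (Cᵢ₋₁ − Cᵢ)/τᵢ with τᵢ = Vᵢ/Q.
τ₁ = 7.47/0.578 = 12.924 min; τ₂ = 16.3/0.578 = 28.201 min.
Solving the cascade with C₁(0)=C₂(0)=0 gives C₂(t) = C_in[1 − (τ₁ e^(−t/τ₁) − τ₂ e^(−t/τ₂))/(τ₁ − τ₂)].
At t = 63.7: e^(−t/τ₁) = 0.0072347, e^(−t/τ₂) = 0.10447.
C₂ = 2.79·[1 − (12.924·0.0072347 − 28.201·0.10447)/(-15.277)] = 2.79·0.81326 = 2.2690 mg/L.

2.27 mg/L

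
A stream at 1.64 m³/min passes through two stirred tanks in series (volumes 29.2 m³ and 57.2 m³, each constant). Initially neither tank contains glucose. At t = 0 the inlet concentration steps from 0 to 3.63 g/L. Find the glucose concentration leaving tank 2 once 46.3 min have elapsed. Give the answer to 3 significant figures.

1.94 g/L

Each tank obeys Vᵢ dCᵢ/dt = Q(Cᵢ₋₁ − Cᵢ), so τᵢ = Vᵢ/Q.
τ₁ = 29.2/1.64 = 17.805 min; τ₂ = 57.2/1.64 = 34.878 min.
Tank 1: C₁ = C_in(1 − e^(−t/τ₁)). Tank 2 (τ₁ ≠ τ₂): C₂ = C_in[1 − (τ₁ e^(−t/τ₁) − τ₂ e^(−t/τ₂))/(τ₁ − τ₂)].
At t = 46.3: e^(−t/τ₁) = 0.074243, e^(−t/τ₂) = 0.26514.
C₂ = 3.63·[1 − (17.805·0.074243 − 34.878·0.26514)/(-17.073)] = 3.63·0.53577 = 1.9449 g/L.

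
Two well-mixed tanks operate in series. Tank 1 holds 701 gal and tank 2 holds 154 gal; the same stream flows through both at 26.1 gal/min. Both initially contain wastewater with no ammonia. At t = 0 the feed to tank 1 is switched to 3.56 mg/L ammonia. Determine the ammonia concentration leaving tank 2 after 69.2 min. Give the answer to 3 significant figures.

3.21 mg/L

Each tank obeys Vᵢ dCᵢ/dt = Q(Cᵢ₋₁ − Cᵢ), so τᵢ = Vᵢ/Q.
τ₁ = 701/26.1 = 26.858 min; τ₂ = 154/26.1 = 5.9004 min.
Tank 1: C₁ = C_in(1 − e^(−t/τ₁)). Tank 2 (τ₁ ≠ τ₂): C₂ = C_in[1 − (τ₁ e^(−t/τ₁) − τ₂ e^(−t/τ₂))/(τ₁ − τ₂)].
At t = 69.2: e^(−t/τ₁) = 0.076040, e^(−t/τ₂) = 8.0644e-06.
C₂ = 3.56·[1 − (26.858·0.076040 − 5.9004·8.0644e-06)/(20.958)] = 3.56·0.90255 = 3.2131 mg/L.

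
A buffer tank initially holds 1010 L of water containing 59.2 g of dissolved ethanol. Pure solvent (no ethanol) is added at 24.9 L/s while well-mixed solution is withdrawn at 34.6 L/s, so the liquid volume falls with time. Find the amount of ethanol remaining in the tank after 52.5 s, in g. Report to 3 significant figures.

4.85 g

Let m(t) be the amount of ethanol. Volume: V(t) = V₀ + (Q_in − Q_out) t = 1010 − 9.7000 t; V(52.5) = 500.75 L.
No ethanol enters, so dm/dt = −Q_out · (m/V).
Separate: dm/m = −Q_out dt/V(t) ⇒ ln(m/m₀) = −(Q_out/(Q_in−Q_out)) ln(V/V₀).
m = m₀ (V₀/V)^(Q_out/(Q_in−Q_out)) = 59.2 × (1010/500.75)^(-3.5670) = 4.8468 g.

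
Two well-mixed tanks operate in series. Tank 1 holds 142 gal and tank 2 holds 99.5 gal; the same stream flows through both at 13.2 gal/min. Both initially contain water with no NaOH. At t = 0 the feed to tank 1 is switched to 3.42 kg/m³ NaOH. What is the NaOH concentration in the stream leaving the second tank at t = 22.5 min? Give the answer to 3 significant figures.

Each tank obeys Vᵢ dCᵢ/dt = Q(Cᵢ₋₁ − Cᵢ), so τᵢ = Vᵢ/Q.
τ₁ = 142/13.2 = 10.758 min; τ₂ = 99.5/13.2 = 7.5379 min.
Solving the cascade with C₁(0)=C₂(0)=0 gives C₂(t) = C_in[1 − (τ₁ e^(−t/τ₁) − τ₂ e^(−t/τ₂))/(τ₁ − τ₂)].
At t = 22.5: e^(−t/τ₁) = 0.12350, e^(−t/τ₂) = 0.050543.
C₂ = 3.42·[1 − (10.758·0.12350 − 7.5379·0.050543)/(3.2197)] = 3.42·0.70571 = 2.4135 kg/m³.

2.41 kg/m³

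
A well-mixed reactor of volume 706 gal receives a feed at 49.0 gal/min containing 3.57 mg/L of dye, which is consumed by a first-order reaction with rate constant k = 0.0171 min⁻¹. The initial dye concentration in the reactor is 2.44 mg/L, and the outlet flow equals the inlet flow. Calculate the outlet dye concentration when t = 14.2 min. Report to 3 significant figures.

2.74 mg/L

Accumulation = in − out − consumed: V dC/dt = Q C_in − Q C − k V C.
This is linear with rate a = Q/V + k = 0.086505 min⁻¹.
C_ss = Q C_in/(Q + kV) = 2.8643 mg/L; C(t) = C_ss + (C₀ − C_ss) e^(−a t).
C(14.2) = 2.8643 + (-0.42430)·e^(−0.086505·14.2) = 2.8643 + (-0.42430)·0.29277 = 2.7401 mg/L.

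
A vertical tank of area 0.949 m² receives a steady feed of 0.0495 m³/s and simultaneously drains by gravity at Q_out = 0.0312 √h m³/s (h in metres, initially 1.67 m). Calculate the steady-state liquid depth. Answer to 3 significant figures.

2.52 m

A dh/dt = Q_in − 0.0312 √h. Steady state requires inflow = outflow:
Q_in = 0.0312 √h_ss ⇒ √h_ss = 0.0495/0.0312 = 1.5865.
h_ss = 1.5865² = 2.5171 m. (Since h₀ = 1.67 m < h_ss, the level will rise toward this value.)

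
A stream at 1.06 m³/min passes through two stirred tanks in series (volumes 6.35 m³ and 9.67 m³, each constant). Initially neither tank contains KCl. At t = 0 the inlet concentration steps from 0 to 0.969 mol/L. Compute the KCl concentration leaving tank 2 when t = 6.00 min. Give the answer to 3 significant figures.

0.188 mol/L

Each tank obeys Vᵢ dCᵢ/dt = Q(Cᵢ₋₁ − Cᵢ), so τᵢ = Vᵢ/Q.
τ₁ = 6.35/1.06 = 5.9906 min; τ₂ = 9.67/1.06 = 9.1226 min.
Solving the cascade with C₁(0)=C₂(0)=0 gives C₂(t) = C_in[1 − (τ₁ e^(−t/τ₁) − τ₂ e^(−t/τ₂))/(τ₁ − τ₂)].
At t = 6.00: e^(−t/τ₁) = 0.36730, e^(−t/τ₂) = 0.51804.
C₂ = 0.969·[1 − (5.9906·0.36730 − 9.1226·0.51804)/(-3.1321)] = 0.969·0.19365 = 0.18765 mol/L.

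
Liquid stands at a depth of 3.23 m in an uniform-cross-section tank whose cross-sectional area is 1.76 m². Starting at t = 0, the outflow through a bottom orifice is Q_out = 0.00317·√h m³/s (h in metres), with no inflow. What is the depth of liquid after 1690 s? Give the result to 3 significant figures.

0.0758 m

Mass balance (ρ constant): A dh/dt = −0.00317 √h.
This is separable: 2 d(√h)/dt = −0.00317/A, so √h = √h₀ − (0.00317/(2A)) t.
√h = √3.23 − 0.00317·1690/(2·1.76) = 1.7972 − 1.5220 = 0.27526.
h = 0.27526² = 0.075768 m.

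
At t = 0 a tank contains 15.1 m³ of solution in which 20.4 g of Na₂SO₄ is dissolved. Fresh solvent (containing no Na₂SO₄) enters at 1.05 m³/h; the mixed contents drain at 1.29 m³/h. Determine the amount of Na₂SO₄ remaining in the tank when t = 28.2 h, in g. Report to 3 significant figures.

0.835 g

Let m(t) be the amount of Na₂SO₄. Volume: V(t) = V₀ + (Q_in − Q_out) t = 15.1 − 0.24000 t; V(28.2) = 8.3320 m³.
Species balance (pure solvent in): dm/dt = −Q_out · m/V(t).
dm/m = −Q_out dt/(V₀ − 0.24000 t); integrating gives ln(m/m₀) = −(Q_out/(Q_in−Q_out)) ln(V/V₀).
m = m₀ (V₀/V)^(Q_out/(Q_in−Q_out)) = 20.4 × (15.1/8.3320)^(-5.3750) = 0.83494 g.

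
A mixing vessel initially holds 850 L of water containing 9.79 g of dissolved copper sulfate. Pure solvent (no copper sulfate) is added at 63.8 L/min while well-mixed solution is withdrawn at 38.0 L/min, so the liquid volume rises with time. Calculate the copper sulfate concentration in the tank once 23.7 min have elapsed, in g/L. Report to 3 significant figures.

0.00302 g/L

Let m(t) be the amount of copper sulfate. Volume: V(t) = V₀ + (Q_in − Q_out) t = 850 + 25.800 t; V(23.7) = 1461.5 L.
Solute balance: dm/dt = 0 − Q_out C = −Q_out m/V(t).
dm/m = −Q_out dt/(V₀ + 25.800 t); integrating gives ln(m/m₀) = −(Q_out/(Q_in−Q_out)) ln(V/V₀).
m = m₀ (V₀/V)^(Q_out/(Q_in−Q_out)) = 9.79 × (850/1461.5)^(1.4729) = 4.4067 g.
C = m/V = 4.4067/1461.5 = 0.0030153 g/L.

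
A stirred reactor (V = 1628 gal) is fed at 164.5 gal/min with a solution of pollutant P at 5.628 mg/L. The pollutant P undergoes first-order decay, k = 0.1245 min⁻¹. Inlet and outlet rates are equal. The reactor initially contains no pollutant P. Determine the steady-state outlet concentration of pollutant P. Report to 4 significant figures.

2.521 mg/L

V dC/dt = Q(C_in − C) − k V C.
Steady state (dC/dt = 0): C_ss = Q C_in/(Q + kV) = C_in/(1 + kV/Q).
C_ss = 164.5·5.628/(164.5 + 0.1245·1628) = 925.806/367.186 = 2.52135 mg/L.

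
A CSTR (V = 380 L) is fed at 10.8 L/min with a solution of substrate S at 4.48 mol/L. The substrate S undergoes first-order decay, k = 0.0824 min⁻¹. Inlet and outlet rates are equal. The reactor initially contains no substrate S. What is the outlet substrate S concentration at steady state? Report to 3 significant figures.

1.15 mol/L

Species balance: V dC/dt = Q C_in − Q C − k V C.
Steady state (dC/dt = 0): C_ss = Q C_in/(Q + kV) = C_in/(1 + kV/Q).
C_ss = 10.8·4.48/(10.8 + 0.0824·380) = 48.384/42.112 = 1.1489 mol/L.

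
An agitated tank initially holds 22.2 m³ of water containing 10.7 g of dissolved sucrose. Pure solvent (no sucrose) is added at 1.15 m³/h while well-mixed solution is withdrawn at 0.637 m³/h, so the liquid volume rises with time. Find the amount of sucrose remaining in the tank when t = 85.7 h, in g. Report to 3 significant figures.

2.76 g

Total volume: dV/dt = Q_in − Q_out = 0.51300 m³/h, so V(t) = 22.2 + 0.51300 t and V(85.7) = 66.164 m³.
No sucrose enters, so dm/dt = −Q_out · (m/V).
dm/m = −Q_out dt/(V₀ + 0.51300 t); integrating gives ln(m/m₀) = −(Q_out/(Q_in−Q_out)) ln(V/V₀).
m = m₀ (V₀/V)^(Q_out/(Q_in−Q_out)) = 10.7 × (22.2/66.164)^(1.2417) = 2.7572 g.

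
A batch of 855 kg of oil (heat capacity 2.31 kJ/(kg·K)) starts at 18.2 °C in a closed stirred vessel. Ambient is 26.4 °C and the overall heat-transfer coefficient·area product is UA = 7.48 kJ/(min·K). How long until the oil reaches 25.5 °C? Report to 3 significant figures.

583 min

M c_p dT/dt = −UA(T − T_amb).
τ = M c_p/UA = 264.04 min; T_ss = T_amb = 26.400 °C.
T(t) = T_ss + (T₀ − T_ss)e^(−t/τ); set T = 25.5:
t = −τ ln[(T − T_ss)/(T₀ − T_ss)] = −264.04 · ln(0.10976) = 583.40 min.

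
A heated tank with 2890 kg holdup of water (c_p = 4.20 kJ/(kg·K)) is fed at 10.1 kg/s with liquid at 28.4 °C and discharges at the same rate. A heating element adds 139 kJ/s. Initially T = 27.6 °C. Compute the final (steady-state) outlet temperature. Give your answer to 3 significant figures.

Heat balance on the well-mixed liquid: M c_p dT/dt = ṁ c_p (T_in − T) + 139.
At steady state dT/dt = 0 ⇒ T_ss = T_in + Q̇/(ṁ c_p) = 28.4 + 139/(10.1·4.20) = 31.677 °C.

31.7 °C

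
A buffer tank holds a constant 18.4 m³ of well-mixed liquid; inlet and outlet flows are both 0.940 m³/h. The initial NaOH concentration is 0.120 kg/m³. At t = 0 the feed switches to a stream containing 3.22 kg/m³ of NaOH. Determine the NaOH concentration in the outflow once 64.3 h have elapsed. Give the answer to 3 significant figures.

3.10 kg/m³

Unsteady species balance (constant V, well mixed): V dC/dt = Q(C_in − C).
Time constant τ = V/Q = 18.4/0.940 = 19.574 h.
This is linear first-order; C(t) = C_in + (C₀ − C_in) e^(−t/τ).
C(64.3) = 3.22 + (0.120 − 3.22)·e^(−64.3/19.574) = 3.22 + (-3.1000)·0.037445 = 3.1039 kg/m³.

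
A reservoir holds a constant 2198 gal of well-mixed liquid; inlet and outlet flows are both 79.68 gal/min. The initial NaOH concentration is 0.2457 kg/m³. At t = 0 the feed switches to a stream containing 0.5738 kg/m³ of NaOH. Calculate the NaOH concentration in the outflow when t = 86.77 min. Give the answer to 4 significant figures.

0.5597 kg/m³

Unsteady species balance (constant V, well mixed): V dC/dt = Q(C_in − C).
Rewrite as dC/dt + C/τ = C_in/τ, τ = V/Q = 27.5853 min.
Solution: C(t) = C_in + (C₀ − C_in) e^(−t/τ).
C(86.77) = 0.5738 + (0.2457 − 0.5738)·e^(−86.77/27.5853) = 0.5738 + (-0.328100)·0.0430449 = 0.559677 kg/m³.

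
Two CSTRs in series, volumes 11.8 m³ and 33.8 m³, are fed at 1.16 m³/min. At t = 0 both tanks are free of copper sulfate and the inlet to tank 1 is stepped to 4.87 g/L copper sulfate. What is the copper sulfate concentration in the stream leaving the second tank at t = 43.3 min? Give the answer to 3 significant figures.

Each tank obeys Vᵢ dCᵢ/dt = Q(Cᵢ₋₁ − Cᵢ), so τᵢ = Vᵢ/Q.
τ₁ = 11.8/1.16 = 10.172 min; τ₂ = 33.8/1.16 = 29.138 min.
Tank 1: C₁ = C_in(1 − e^(−t/τ₁)). Tank 2 (τ₁ ≠ τ₂): C₂ = C_in[1 − (τ₁ e^(−t/τ₁) − τ₂ e^(−t/τ₂))/(τ₁ − τ₂)].
At t = 43.3: e^(−t/τ₁) = 0.014170, e^(−t/τ₂) = 0.22627.
C₂ = 4.87·[1 − (10.172·0.014170 − 29.138·0.22627)/(-18.966)] = 4.87·0.65997 = 3.2141 g/L.

3.21 g/L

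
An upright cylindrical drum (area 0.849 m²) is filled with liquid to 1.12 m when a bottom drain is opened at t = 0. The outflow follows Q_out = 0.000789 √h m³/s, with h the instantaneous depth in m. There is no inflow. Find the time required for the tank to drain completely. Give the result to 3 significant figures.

With no inflow, A dh/dt = −0.000789 √h.
∫ h^(−1/2) dh = −(0.000789/A) ∫ dt, giving 2√h = 2√h₀ − (0.000789/A) t.
Tank is empty when √h = 0: t_empty = 2A√h₀/0.000789.
t_empty = 2·0.849·√1.12/0.000789 = 1.6980·1.0583/0.000789 = 2277.6 s.

2280 s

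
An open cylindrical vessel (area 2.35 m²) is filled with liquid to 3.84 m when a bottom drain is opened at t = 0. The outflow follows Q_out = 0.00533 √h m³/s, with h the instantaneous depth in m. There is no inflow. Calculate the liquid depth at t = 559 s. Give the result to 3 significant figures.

A dh/dt = −Q_out = −0.00533 √h.
This is separable: 2 d(√h)/dt = −0.00533/A, so √h = √h₀ − (0.00533/(2A)) t.
√h = √3.84 − 0.00533·559/(2·2.35) = 1.9596 − 0.63393 = 1.3257.
h = 1.3257² = 1.7574 m.

1.76 m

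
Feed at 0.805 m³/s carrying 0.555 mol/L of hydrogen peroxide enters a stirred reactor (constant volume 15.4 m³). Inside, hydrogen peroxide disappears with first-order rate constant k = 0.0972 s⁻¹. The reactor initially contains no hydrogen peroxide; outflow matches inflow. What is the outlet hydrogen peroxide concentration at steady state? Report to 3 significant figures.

Species balance: V dC/dt = Q C_in − Q C − k V C.
Steady state (dC/dt = 0): C_ss = Q C_in/(Q + kV) = C_in/(1 + kV/Q).
C_ss = 0.805·0.555/(0.805 + 0.0972·15.4) = 0.44678/2.3019 = 0.19409 mol/L.

0.194 mol/L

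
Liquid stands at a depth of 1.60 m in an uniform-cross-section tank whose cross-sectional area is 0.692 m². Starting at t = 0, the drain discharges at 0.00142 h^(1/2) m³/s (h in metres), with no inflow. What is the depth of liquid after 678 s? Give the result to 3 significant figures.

0.324 m

A dh/dt = −Q_out = −0.00142 √h.
This is separable: 2 d(√h)/dt = −0.00142/A, so √h = √h₀ − (0.00142/(2A)) t.
√h = √1.60 − 0.00142·678/(2·0.692) = 1.2649 − 0.69564 = 0.56928.
h = 0.56928² = 0.32407 m.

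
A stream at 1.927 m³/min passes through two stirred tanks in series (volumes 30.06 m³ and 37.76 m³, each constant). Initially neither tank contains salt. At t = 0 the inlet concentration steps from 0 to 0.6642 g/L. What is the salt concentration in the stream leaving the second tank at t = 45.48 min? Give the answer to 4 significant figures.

0.4849 g/L

Time constants: τᵢ = Vᵢ/Q for each well-mixed tank.
τ₁ = 30.06/1.927 = 15.5994 min; τ₂ = 37.76/1.927 = 19.5952 min.
Solving the cascade with C₁(0)=C₂(0)=0 gives C₂(t) = C_in[1 − (τ₁ e^(−t/τ₁) − τ₂ e^(−t/τ₂))/(τ₁ − τ₂)].
At t = 45.48: e^(−t/τ₁) = 0.0541769, e^(−t/τ₂) = 0.0981780.
C₂ = 0.6642·[1 − (15.5994·0.0541769 − 19.5952·0.0981780)/(-3.99585)] = 0.6642·0.730046 = 0.484897 g/L.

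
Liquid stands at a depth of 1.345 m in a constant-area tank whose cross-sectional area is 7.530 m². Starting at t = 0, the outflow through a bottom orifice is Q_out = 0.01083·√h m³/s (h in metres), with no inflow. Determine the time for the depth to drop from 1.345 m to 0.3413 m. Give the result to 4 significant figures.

With no inflow, A dh/dt = −0.01083 √h.
Separate and integrate: 2(√h − √h₀) = −(0.01083/A) t.
t = 2A(√h₀ − √h)/0.01083 = 2·7.530·(√1.345 − √0.3413)/0.01083
  = 15.0600 × (1.15974 − 0.584209) / 0.01083 = 800.325 s.

800.3 s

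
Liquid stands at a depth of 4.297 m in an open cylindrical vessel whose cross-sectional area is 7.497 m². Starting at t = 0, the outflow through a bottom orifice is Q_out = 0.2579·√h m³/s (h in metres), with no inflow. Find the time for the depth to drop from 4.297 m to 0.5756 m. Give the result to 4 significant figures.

With no inflow, A dh/dt = −0.2579 √h.
Separate and integrate: 2(√h − √h₀) = −(0.2579/A) t.
t = 2A(√h₀ − √h)/0.2579 = 2·7.497·(√4.297 − √0.5756)/0.2579
  = 14.9940 × (2.07292 − 0.758683) / 0.2579 = 76.4082 s.

76.41 s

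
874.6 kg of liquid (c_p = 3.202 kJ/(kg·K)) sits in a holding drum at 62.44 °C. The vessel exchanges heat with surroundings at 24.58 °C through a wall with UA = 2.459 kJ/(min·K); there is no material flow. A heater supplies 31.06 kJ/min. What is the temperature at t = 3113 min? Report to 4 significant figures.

Energy balance: M c_p dT/dt = −UA(T − T_amb) + Q̇.
dT/dt = (T_ss − T)/τ with T_ss = T_amb + Q̇/UA = 24.58 + 31.06/2.459 = 37.2112 °C, τ = M c_p/UA = 874.6·3.202/2.459 = 1138.87 min.
T approaches T_ss exponentially: T(t) = T_ss + (T₀ − T_ss) e^(−t/τ).
T(3113) = 37.2112 + (25.2288)·0.0649964 = 38.8509 °C.

38.85 °C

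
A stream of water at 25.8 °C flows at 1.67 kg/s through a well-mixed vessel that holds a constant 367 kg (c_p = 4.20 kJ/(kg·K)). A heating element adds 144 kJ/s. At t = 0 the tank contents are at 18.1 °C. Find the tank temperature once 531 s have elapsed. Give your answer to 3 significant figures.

43.8 °C

M c_p dT/dt = ṁ c_p (T_in − T) + Q̇.
τ = M/ṁ = 219.76 s; T_ss = T_in + Q̇/(ṁ c_p) = 25.8 + 144/(1.67·4.20) = 46.330 °C.
Integrating: T(t) = T_ss + (T₀ − T_ss) e^(−t/τ).
T(531) = 46.330 + (-28.230)·e^(−531/219.76) = 46.330 + (-28.230)·0.089254 = 43.811 °C.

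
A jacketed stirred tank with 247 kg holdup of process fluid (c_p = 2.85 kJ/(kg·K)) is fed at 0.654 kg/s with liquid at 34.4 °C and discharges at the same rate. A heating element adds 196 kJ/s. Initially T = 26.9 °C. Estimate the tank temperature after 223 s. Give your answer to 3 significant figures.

77.1 °C

Energy balance: M c_p dT/dt = ṁ c_p (T_in − T) + 196.
τ = M/ṁ = 377.68 s; T_ss = T_in + Q̇/(ṁ c_p) = 34.4 + 196/(0.654·2.85) = 139.56 °C.
T approaches T_ss exponentially: T(t) = T_ss + (T₀ − T_ss) e^(−t/τ).
T(223) = 139.56 + (-112.66)·e^(−223/377.68) = 139.56 + (-112.66)·0.55408 = 77.136 °C.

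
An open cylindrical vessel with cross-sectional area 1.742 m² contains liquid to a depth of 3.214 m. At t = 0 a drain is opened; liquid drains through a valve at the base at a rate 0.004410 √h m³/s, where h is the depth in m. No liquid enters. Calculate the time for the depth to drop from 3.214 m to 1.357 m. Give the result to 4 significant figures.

496.0 s

A dh/dt = −Q_out = −0.004410 √h.
This is separable: 2 d(√h)/dt = −0.004410/A, so √h = √h₀ − (0.004410/(2A)) t.
t = 2A(√h₀ − √h)/0.004410 = 2·1.742·(√3.214 − √1.357)/0.004410
  = 3.48400 × (1.79276 − 1.16490) / 0.004410 = 496.023 s.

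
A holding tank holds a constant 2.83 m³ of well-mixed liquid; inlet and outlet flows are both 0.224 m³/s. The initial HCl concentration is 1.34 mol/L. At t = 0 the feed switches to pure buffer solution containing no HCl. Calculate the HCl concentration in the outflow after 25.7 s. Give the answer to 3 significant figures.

0.175 mol/L

Unsteady species balance (constant V, well mixed): V dC/dt = Q(C_in − C).
Rewrite as dC/dt + C/τ = C_in/τ, τ = V/Q = 12.634 s.
This is linear first-order; C(t) = C_in + (C₀ − C_in) e^(−t/τ).
C(25.7) = 0 + (1.34 − 0)·e^(−25.7/12.634) = 0 + (1.3400)·0.13078 = 0.17525 mol/L.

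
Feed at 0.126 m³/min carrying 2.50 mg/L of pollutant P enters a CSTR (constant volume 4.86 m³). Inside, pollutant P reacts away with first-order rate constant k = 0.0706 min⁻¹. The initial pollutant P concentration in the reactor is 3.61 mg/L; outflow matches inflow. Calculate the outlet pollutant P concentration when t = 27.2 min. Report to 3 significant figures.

Species balance: V dC/dt = Q C_in − Q C − k V C.
This is linear with rate a = Q/V + k = 0.096526 min⁻¹.
C_ss = Q C_in/(Q + kV) = 0.67148 mg/L; C(t) = C_ss + (C₀ − C_ss) e^(−a t).
C(27.2) = 0.67148 + (2.9385)·e^(−0.096526·27.2) = 0.67148 + (2.9385)·0.072403 = 0.88423 mg/L.

0.884 mg/L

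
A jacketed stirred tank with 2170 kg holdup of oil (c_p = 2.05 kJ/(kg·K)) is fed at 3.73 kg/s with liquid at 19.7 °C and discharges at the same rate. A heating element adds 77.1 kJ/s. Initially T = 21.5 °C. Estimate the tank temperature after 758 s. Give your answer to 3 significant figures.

Energy balance: M c_p dT/dt = ṁ c_p (T_in − T) + 77.1.
Rearrange: dT/dt = (T_ss − T)/τ with τ = M/ṁ = 581.77 s and T_ss = T_in + Q̇/(ṁ c_p) = 29.783 °C.
Integrating: T(t) = T_ss + (T₀ − T_ss) e^(−t/τ).
T(758) = 29.783 + (-8.2830)·e^(−758/581.77) = 29.783 + (-8.2830)·0.27174 = 27.532 °C.

27.5 °C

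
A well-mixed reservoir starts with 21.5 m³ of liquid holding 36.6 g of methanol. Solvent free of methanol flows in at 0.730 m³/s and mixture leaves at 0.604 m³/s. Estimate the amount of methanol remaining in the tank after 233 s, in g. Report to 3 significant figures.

Let m(t) be the amount of methanol. Volume: V(t) = V₀ + (Q_in − Q_out) t = 21.5 + 0.12600 t; V(233) = 50.858 m³.
Species balance (pure solvent in): dm/dt = −Q_out · m/V(t).
dm/m = −Q_out dt/(V₀ + 0.12600 t); integrating gives ln(m/m₀) = −(Q_out/(Q_in−Q_out)) ln(V/V₀).
m = m₀ (V₀/V)^(Q_out/(Q_in−Q_out)) = 36.6 × (21.5/50.858)^(4.7937) = 0.59025 g.

0.590 g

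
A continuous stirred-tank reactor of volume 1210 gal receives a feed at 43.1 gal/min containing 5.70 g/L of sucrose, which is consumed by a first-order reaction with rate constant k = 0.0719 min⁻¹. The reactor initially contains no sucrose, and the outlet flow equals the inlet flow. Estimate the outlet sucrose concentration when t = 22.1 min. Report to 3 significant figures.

Species balance: V dC/dt = Q C_in − Q C − k V C.
dC/dt = (Q/V) C_in − (Q/V + k) C; effective rate a = Q/V + k = 0.035620 + 0.0719 = 0.10752 min⁻¹.
C_ss = Q C_in/(Q + kV) = 1.8883 g/L; C(t) = C_ss + (C₀ − C_ss) e^(−a t).
C(22.1) = 1.8883 + (-1.8883)·e^(−0.10752·22.1) = 1.8883 + (-1.8883)·0.092904 = 1.7129 g/L.

1.71 g/L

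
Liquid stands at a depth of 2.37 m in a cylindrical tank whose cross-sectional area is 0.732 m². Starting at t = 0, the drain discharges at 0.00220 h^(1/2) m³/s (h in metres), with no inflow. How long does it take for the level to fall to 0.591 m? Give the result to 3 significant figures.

513 s

Mass balance (ρ constant): A dh/dt = −0.00220 √h.
Separate and integrate: 2(√h − √h₀) = −(0.00220/A) t.
t = 2A(√h₀ − √h)/0.00220 = 2·0.732·(√2.37 − √0.591)/0.00220
  = 1.4640 × (1.5395 − 0.76877) / 0.00220 = 512.88 s.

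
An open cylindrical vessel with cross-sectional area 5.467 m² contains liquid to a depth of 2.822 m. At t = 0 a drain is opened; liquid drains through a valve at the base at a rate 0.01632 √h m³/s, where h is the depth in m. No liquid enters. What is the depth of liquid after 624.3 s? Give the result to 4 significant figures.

With no inflow, A dh/dt = −0.01632 √h.
∫ h^(−1/2) dh = −(0.01632/A) ∫ dt, giving 2√h = 2√h₀ − (0.01632/A) t.
√h = √2.822 − 0.01632·624.3/(2·5.467) = 1.67988 − 0.931825 = 0.748056.
h = 0.748056² = 0.559588 m.

0.5596 m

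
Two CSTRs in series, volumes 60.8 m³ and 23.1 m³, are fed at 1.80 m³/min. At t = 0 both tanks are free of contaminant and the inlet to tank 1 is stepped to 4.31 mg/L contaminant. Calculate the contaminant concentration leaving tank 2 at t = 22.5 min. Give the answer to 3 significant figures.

1.20 mg/L

Species balance on tank i: dCᵢ/dt = (Cᵢ₋₁ − Cᵢ)/τᵢ with τᵢ = Vᵢ/Q.
τ₁ = 60.8/1.80 = 33.778 min; τ₂ = 23.1/1.80 = 12.833 min.
Solving the cascade with C₁(0)=C₂(0)=0 gives C₂(t) = C_in[1 − (τ₁ e^(−t/τ₁) − τ₂ e^(−t/τ₂))/(τ₁ − τ₂)].
At t = 22.5: e^(−t/τ₁) = 0.51370, e^(−t/τ₂) = 0.17321.
C₂ = 4.31·[1 − (33.778·0.51370 − 12.833·0.17321)/(20.944)] = 4.31·0.27767 = 1.1968 mg/L.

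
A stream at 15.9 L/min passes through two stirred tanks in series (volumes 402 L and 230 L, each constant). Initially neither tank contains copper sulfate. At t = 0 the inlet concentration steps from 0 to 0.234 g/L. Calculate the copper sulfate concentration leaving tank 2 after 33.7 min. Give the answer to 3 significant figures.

0.120 g/L

Each tank obeys Vᵢ dCᵢ/dt = Q(Cᵢ₋₁ − Cᵢ), so τᵢ = Vᵢ/Q.
τ₁ = 402/15.9 = 25.283 min; τ₂ = 230/15.9 = 14.465 min.
Tank 1: C₁ = C_in(1 − e^(−t/τ₁)). Tank 2 (τ₁ ≠ τ₂): C₂ = C_in[1 − (τ₁ e^(−t/τ₁) − τ₂ e^(−t/τ₂))/(τ₁ − τ₂)].
At t = 33.7: e^(−t/τ₁) = 0.26371, e^(−t/τ₂) = 0.097325.
C₂ = 0.234·[1 − (25.283·0.26371 − 14.465·0.097325)/(10.818)] = 0.234·0.51380 = 0.12023 g/L.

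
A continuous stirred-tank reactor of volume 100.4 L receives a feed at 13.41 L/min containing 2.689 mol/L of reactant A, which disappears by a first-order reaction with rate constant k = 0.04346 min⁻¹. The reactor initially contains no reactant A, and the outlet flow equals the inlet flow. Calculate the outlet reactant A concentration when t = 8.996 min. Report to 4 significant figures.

Accumulation = in − out − consumed: V dC/dt = Q C_in − Q C − k V C.
dC/dt = (Q/V) C_in − (Q/V + k) C; effective rate a = Q/V + k = 0.133566 + 0.04346 = 0.177026 min⁻¹.
C_ss = Q C_in/(Q + kV) = 2.02885 mol/L; C(t) = C_ss + (C₀ − C_ss) e^(−a t).
C(8.996) = 2.02885 + (-2.02885)·e^(−0.177026·8.996) = 2.02885 + (-2.02885)·0.203412 = 1.61616 mol/L.

1.616 mol/L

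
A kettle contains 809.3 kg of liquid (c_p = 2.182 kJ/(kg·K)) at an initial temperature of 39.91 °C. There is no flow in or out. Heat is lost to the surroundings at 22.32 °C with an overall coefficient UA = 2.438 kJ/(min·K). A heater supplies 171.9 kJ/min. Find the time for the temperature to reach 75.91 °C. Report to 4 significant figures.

826.0 min

M c_p dT/dt = −UA(T − T_amb) + Q̇.
τ = M c_p/UA = 724.320 min; T_ss = T_amb + Q̇/UA = 22.32 + 171.9/2.438 = 92.8286 °C.
T(t) = T_ss + (T₀ − T_ss)e^(−t/τ); set T = 75.91:
t = −τ ln[(T − T_ss)/(T₀ − T_ss)] = −724.320 · ln(0.319710) = 825.972 min.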